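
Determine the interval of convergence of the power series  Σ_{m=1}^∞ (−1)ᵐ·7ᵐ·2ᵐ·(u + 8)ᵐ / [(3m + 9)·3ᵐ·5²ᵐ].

(-187/14, -37/14]

The ratio of consecutive coefficients is [(3m + 9)/(3(m+1) + 9)] · 7·2/(3·25) → 14/75.
The series converges when 14/75 · |u + 8| < 1, giving R = 75/14.
At u = -37/14: an alternating series whose terms decrease to 0 in absolute value, so it converges by the Leibniz criterion.
At u = -187/14: comparison with the harmonic series Σ 1/m shows the series diverges.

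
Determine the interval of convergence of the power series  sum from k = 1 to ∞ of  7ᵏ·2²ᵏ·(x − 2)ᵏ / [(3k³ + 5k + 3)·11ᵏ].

By the ratio test, |a_{k+1}/a_k| = [(3k³ + 5k + 3)/(3(k+1)³ + 5(k+1) + 3)] · 7·4/11 → 28/11.
Convergence for |x − 2| · 28/11 < 1, i.e. |x − 2| < 11/28. So R = 11/28.
At x = 67/28: absolute convergence follows by limit comparison with Σ 1/k³.
When x = 45/28, the terms are on the order of 1/k³, so the series converges absolutely by comparison with the p-series (p = 3 > 1).

[45/28, 67/28]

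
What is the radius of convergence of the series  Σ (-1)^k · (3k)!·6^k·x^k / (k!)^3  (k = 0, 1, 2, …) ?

Apply the ratio test: |a_{k+1}| / |a_k| = (3k+1)·(3k+2)·(3k+3)/(k+1)³ · 6, which tends to 162 as k → ∞.
The series converges when 162 · |x| < 1, giving R = 1/162.

R = 1/162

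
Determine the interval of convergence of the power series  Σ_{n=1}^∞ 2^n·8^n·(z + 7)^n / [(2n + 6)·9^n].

Apply the ratio test: |a_{n+1}| / |a_n| = [(2n + 6)/(2(n+1) + 6)] · 2·8/9, which tends to 16/9 as n → ∞.
Convergence for |z + 7| · 16/9 < 1, i.e. |z + 7| < 9/16. So R = 9/16.
Endpoint z = -103/16: the terms are asymptotic to a nonzero constant times 1/n, so the series diverges by limit comparison with Σ 1/n.
At z = -121/16: the terms alternate in sign and decrease monotonically to 0 in absolute value (size ~ c/n), so the alternating series test gives convergence.

[-121/16, -103/16)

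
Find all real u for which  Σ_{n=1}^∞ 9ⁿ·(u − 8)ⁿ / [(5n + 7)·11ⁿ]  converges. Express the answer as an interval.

Ratio test: |a_{n+1}/a_n| = [(5n + 7)/(5(n+1) + 7)] · 9/11 → 9/11 as n → ∞.
Convergence for |u − 8| · 9/11 < 1, i.e. |u − 8| < 11/9. So R = 11/9.
When u = 83/9, the terms behave like c/n; limit comparison with the harmonic series gives divergence.
When u = 61/9, the terms alternate in sign and decrease monotonically to 0 in absolute value (size ~ c/n), so the alternating series test gives convergence.

[61/9, 83/9)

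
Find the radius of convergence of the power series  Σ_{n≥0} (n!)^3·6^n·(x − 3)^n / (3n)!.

Apply the ratio test: |a_{n+1}| / |a_n| = (n+1)³/[(3n+1)·(3n+2)·(3n+3)] · 6, which tends to 2/9 as n → ∞.
Thus R = 1/(2/9) = 9/2.

R = 9/2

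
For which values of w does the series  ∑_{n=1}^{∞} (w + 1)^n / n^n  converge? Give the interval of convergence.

(−∞, ∞)

By the Cauchy root test, |a_n|^(1/n) = 1/n → 0.
The limit is 0 for every w, so R = ∞.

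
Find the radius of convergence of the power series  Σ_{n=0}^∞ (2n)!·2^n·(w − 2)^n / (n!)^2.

Apply the ratio test: |a_{n+1}| / |a_n| = (2n+1)·(2n+2)/(n+1)² · 2, which tends to 8 as n → ∞.
Convergence for |w − 2| · 8 < 1, i.e. |w − 2| < 1/8. So R = 1/8.

R = 1/8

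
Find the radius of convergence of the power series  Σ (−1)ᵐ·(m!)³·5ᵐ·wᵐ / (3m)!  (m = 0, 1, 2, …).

By the ratio test, |a_{m+1}/a_m| = (m+1)³/[(3m+1)·(3m+2)·(3m+3)] · 5 → 5/27.
The series converges when 5/27 · |w| < 1, giving R = 27/5.

R = 27/5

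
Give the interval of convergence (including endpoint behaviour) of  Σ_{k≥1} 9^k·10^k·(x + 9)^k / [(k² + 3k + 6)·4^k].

[-407/45, -403/45]

By the ratio test, |a_{k+1}/a_k| = [(k² + 3k + 6)/((k+1)² + 3(k+1) + 6)] · 9·10/4 → 45/2.
Thus R = 1/(45/2) = 2/45.
Check x = -403/45: the terms are on the order of 1/k², so the series converges absolutely by comparison with the p-series (p = 2 > 1).
Endpoint x = -407/45: the series is dominated by a constant times Σ 1/k², which converges (p = 2 > 1).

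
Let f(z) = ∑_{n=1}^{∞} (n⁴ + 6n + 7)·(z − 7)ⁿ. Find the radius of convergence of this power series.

R = 1

The ratio of consecutive coefficients is ((n+1)⁴ + 6(n+1) + 7)/(n⁴ + 6n + 7) → 1.
Convergence for |z − 7| < 1, so R = 1.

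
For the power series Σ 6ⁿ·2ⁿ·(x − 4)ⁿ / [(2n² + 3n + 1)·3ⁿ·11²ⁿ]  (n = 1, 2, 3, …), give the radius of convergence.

Ratio test: |a_{n+1}/a_n| = [(2n² + 3n + 1)/(2(n+1)² + 3(n+1) + 1)] · 6·2/(3·121) → 4/121 as n → ∞.
The series converges when 4/121 · |x − 4| < 1, giving R = 121/4.

R = 121/4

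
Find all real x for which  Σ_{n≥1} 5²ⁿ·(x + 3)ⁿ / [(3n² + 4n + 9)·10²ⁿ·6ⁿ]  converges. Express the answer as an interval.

Ratio test: |a_{n+1}/a_n| = [(3n² + 4n + 9)/(3(n+1)² + 4(n+1) + 9)] · 25/(100·6) → 1/24 as n → ∞.
The series converges when 1/24 · |x + 3| < 1, giving R = 24.
At x = 21: absolute convergence follows by limit comparison with Σ 1/n².
Check x = -27: the series is dominated by a constant times Σ 1/n², which converges (p = 2 > 1).

[-27, 21]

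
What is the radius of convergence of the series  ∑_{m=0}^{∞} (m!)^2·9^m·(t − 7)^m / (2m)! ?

R = 4/9

Ratio test: |a_{m+1}/a_m| = (m+1)²/[(2m+1)·(2m+2)] · 9 → 9/4 as m → ∞.
Convergence for |t − 7| · 9/4 < 1, i.e. |t − 7| < 4/9. So R = 4/9.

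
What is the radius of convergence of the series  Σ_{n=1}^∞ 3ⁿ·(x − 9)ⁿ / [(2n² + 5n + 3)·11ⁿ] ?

R = 11/3

The ratio of consecutive coefficients is [(2n² + 5n + 3)/(2(n+1)² + 5(n+1) + 3)] · 3/11 → 3/11.
The series converges when 3/11 · |x − 9| < 1, giving R = 11/3.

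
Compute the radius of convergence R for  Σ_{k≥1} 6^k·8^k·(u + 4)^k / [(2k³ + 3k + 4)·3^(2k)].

R = 3/16

By the ratio test, |a_{k+1}/a_k| = [(2k³ + 3k + 4)/(2(k+1)³ + 3(k+1) + 4)] · 6·8/9 → 16/3.
Thus R = 1/(16/3) = 3/16.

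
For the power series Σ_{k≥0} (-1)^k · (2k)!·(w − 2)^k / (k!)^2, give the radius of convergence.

R = 1/4

Ratio test: |a_{k+1}/a_k| = (2k+1)·(2k+2)/(k+1)² → 4 as k → ∞.
Thus R = 1/(4) = 1/4.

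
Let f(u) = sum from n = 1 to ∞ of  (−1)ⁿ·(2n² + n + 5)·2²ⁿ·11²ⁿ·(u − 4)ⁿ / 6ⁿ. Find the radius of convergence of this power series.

R = 3/242

Apply the ratio test: |a_{n+1}| / |a_n| = [(2(n+1)² + (n+1) + 5)/(2n² + n + 5)] · 4·121/6, which tends to 242/3 as n → ∞.
The series converges when 242/3 · |u − 4| < 1, giving R = 3/242.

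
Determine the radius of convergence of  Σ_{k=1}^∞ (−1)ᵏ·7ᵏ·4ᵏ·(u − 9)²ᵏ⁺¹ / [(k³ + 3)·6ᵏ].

Ratio test: |a_{k+1}/a_k| = [(k³ + 3)/((k+1)³ + 3)] · 7·4/6 → 14/3 as k → ∞.
Writing y = (u − 9)², the series in y has radius 3/14, so |u − 9| < √(3/14) and R = √42/14.

R = √42/14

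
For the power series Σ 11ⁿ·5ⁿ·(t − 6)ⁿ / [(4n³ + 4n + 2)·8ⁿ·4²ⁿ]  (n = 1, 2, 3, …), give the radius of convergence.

Ratio test: |a_{n+1}/a_n| = [(4n³ + 4n + 2)/(4(n+1)³ + 4(n+1) + 2)] · 11·5/(8·16) → 55/128 as n → ∞.
The series converges when 55/128 · |t − 6| < 1, giving R = 128/55.

R = 128/55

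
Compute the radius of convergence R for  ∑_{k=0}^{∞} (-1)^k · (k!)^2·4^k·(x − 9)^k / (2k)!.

Apply the ratio test: |a_{k+1}| / |a_k| = (k+1)²/[(2k+1)·(2k+2)] · 4, which tends to 1 as k → ∞.
So the series converges when |x − 9| < 1 and diverges when |x − 9| > 1; R = 1.

R = 1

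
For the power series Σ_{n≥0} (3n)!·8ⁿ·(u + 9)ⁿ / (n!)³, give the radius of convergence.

By the ratio test, |a_{n+1}/a_n| = (3n+1)·(3n+2)·(3n+3)/(n+1)³ · 8 → 216.
The series converges when 216 · |u + 9| < 1, giving R = 1/216.

R = 1/216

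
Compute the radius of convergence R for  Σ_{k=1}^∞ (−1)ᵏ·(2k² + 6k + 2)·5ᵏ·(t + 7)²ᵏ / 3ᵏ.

R = √15/5

The ratio of consecutive coefficients is [(2(k+1)² + 6(k+1) + 2)/(2k² + 6k + 2)] · 5/3 → 5/3.
Writing y = (t + 7)², the series in y has radius 3/5, so |t + 7| < √(3/5) and R = √15/5.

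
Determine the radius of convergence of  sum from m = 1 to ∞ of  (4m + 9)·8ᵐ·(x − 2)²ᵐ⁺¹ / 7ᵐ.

R = √14/4

The ratio of consecutive coefficients is [(4(m+1) + 9)/(4m + 9)] · 8/7 → 8/7.
Successive powers of (x − 2) differ by 2, so the series converges when |x − 2|² · 8/7 < 1, i.e. |x − 2| < √(7/8). So R = √14/4.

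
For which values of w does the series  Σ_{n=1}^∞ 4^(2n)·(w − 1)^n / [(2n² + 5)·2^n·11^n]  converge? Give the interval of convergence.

The ratio of consecutive coefficients is [(2n² + 5)/(2(n+1)² + 5)] · 16/(2·11) → 8/11.
Hence the series converges for |w − 1| < 1/(8/11) = 11/8, so the radius of convergence is 11/8.
At w = 19/8: the series is dominated by a constant times Σ 1/n², which converges (p = 2 > 1).
At w = -3/8: the series is dominated by a constant times Σ 1/n², which converges (p = 2 > 1).

[-3/8, 19/8]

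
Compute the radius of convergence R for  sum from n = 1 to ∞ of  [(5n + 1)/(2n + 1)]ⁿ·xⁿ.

Root test: |a_n|^(1/n) = (5n + 1)/(2n + 1) → 5/2.
The series converges when 5/2 · |x| < 1, giving R = 2/5.

R = 2/5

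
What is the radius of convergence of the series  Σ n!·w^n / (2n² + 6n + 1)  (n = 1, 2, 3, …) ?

R = 0

Apply the ratio test: |a_{n+1}| / |a_n| = (n+1) · (2n² + 6n + 1)/(2(n+1)² + 6(n+1) + 1), which tends to ∞ as n → ∞.
Since the ratio → ∞, the series diverges for every w ≠ 0, and R = 0.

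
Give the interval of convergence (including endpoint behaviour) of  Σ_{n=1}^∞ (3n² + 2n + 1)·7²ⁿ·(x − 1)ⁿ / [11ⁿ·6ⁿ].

(-17/49, 115/49)

Apply the ratio test: |a_{n+1}| / |a_n| = [(3(n+1)² + 2(n+1) + 1)/(3n² + 2n + 1)] · 49/(11·6), which tends to 49/66 as n → ∞.
Convergence for |x − 1| · 49/66 < 1, i.e. |x − 1| < 66/49. So R = 66/49.
At x = 115/49: the terms do not tend to 0, so the series diverges.
Check x = -17/49: the terms do not tend to 0, so the series diverges.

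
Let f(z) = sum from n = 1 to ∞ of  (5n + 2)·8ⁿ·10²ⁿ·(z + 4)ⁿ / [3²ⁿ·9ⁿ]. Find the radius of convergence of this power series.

Ratio test: |a_{n+1}/a_n| = [(5(n+1) + 2)/(5n + 2)] · 8·100/(9·9) → 800/81 as n → ∞.
Hence the series converges for |z + 4| < 1/(800/81) = 81/800, so the radius of convergence is 81/800.

R = 81/800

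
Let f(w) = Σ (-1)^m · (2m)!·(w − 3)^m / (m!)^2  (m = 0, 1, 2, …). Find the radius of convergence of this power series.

R = 1/4

The ratio of consecutive coefficients is (2m+1)·(2m+2)/(m+1)² → 4.
Hence the series converges for |w − 3| < 1/(4) = 1/4, so the radius of convergence is 1/4.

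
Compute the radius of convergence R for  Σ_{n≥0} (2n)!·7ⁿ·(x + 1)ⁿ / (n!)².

R = 1/28

Ratio test: |a_{n+1}/a_n| = (2n+1)·(2n+2)/(n+1)² · 7 → 28 as n → ∞.
Hence the series converges for |x + 1| < 1/(28) = 1/28, so the radius of convergence is 1/28.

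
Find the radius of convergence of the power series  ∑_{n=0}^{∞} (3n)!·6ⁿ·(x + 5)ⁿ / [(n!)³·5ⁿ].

R = 5/162

By the ratio test, |a_{n+1}/a_n| = (3n+1)·(3n+2)·(3n+3)/(n+1)³ · 6/5 → 162/5.
Convergence for |x + 5| · 162/5 < 1, i.e. |x + 5| < 5/162. So R = 5/162.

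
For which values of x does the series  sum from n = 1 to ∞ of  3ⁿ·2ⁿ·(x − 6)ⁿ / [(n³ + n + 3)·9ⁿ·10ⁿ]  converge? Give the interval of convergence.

By the ratio test, |a_{n+1}/a_n| = [(n³ + n + 3)/((n+1)³ + (n+1) + 3)] · 3·2/(9·10) → 1/15.
Hence the series converges for |x − 6| < 1/(1/15) = 15, so the radius of convergence is 15.
Check x = 21: the terms are on the order of 1/n³, so the series converges absolutely by comparison with the p-series (p = 3 > 1).
Check x = -9: absolute convergence follows by limit comparison with Σ 1/n³.

[-9, 21]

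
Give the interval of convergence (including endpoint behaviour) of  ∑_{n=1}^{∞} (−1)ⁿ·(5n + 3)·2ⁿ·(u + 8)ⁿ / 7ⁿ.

The ratio of consecutive coefficients is [(5(n+1) + 3)/(5n + 3)] · 2/7 → 2/7.
Hence the series converges for |u + 8| < 1/(2/7) = 7/2, so the radius of convergence is 7/2.
Endpoint u = -9/2: the terms do not tend to 0, so the series diverges.
When u = -23/2, the n-th term does not approach 0; divergence by the term test.

(-23/2, -9/2)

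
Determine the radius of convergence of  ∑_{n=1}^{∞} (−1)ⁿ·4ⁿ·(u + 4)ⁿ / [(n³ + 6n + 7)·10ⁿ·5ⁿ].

Apply the ratio test: |a_{n+1}| / |a_n| = [(n³ + 6n + 7)/((n+1)³ + 6(n+1) + 7)] · 4/(10·5), which tends to 2/25 as n → ∞.
Hence the series converges for |u + 4| < 1/(2/25) = 25/2, so the radius of convergence is 25/2.

R = 25/2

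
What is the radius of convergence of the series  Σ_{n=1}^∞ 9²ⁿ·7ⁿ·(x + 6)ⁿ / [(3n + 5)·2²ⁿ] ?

Apply the ratio test: |a_{n+1}| / |a_n| = [(3n + 5)/(3(n+1) + 5)] · 81·7/4, which tends to 567/4 as n → ∞.
Thus R = 1/(567/4) = 4/567.

R = 4/567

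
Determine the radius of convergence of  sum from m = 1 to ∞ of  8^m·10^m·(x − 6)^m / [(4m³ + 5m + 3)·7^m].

R = 7/80

The ratio of consecutive coefficients is [(4m³ + 5m + 3)/(4(m+1)³ + 5(m+1) + 3)] · 8·10/7 → 80/7.
The series converges when 80/7 · |x − 6| < 1, giving R = 7/80.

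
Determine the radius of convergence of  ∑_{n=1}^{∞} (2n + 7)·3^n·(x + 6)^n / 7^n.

By the ratio test, |a_{n+1}/a_n| = [(2(n+1) + 7)/(2n + 7)] · 3/7 → 3/7.
Hence the series converges for |x + 6| < 1/(3/7) = 7/3, so the radius of convergence is 7/3.

R = 7/3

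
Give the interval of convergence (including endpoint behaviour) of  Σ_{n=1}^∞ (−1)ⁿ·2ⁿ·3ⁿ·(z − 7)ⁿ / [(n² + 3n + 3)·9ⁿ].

[11/2, 17/2]

The ratio of consecutive coefficients is [(n² + 3n + 3)/((n+1)² + 3(n+1) + 3)] · 2·3/9 → 2/3.
The series converges when 2/3 · |z − 7| < 1, giving R = 3/2.
When z = 17/2, the terms are on the order of 1/n², so the series converges absolutely by comparison with the p-series (p = 2 > 1).
When z = 11/2, the terms are on the order of 1/n², so the series converges absolutely by comparison with the p-series (p = 2 > 1).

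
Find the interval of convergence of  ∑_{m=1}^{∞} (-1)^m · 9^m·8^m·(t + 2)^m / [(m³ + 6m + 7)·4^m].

The ratio of consecutive coefficients is [(m³ + 6m + 7)/((m+1)³ + 6(m+1) + 7)] · 9·8/4 → 18.
The series converges when 18 · |t + 2| < 1, giving R = 1/18.
When t = -35/18, the series is dominated by a constant times Σ 1/m³, which converges (p = 3 > 1).
At t = -37/18: the series is dominated by a constant times Σ 1/m³, which converges (p = 3 > 1).

[-37/18, -35/18]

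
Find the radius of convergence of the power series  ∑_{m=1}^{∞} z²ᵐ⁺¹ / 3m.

Apply the ratio test: |a_{m+1}| / |a_m| = 3m/3(m+1), which tends to 1 as m → ∞.
Successive powers of z differ by 2, so the series converges when |z|² · 1 < 1, i.e. |z| < √(1) = 1. So R = 1.

R = 1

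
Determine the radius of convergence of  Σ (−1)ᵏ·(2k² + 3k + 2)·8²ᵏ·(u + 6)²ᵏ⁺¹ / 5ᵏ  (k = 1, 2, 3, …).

R = √5/8

The ratio of consecutive coefficients is [(2(k+1)² + 3(k+1) + 2)/(2k² + 3k + 2)] · 64/5 → 64/5.
Successive powers of (u + 6) differ by 2, so the series converges when |u + 6|² · 64/5 < 1, i.e. |u + 6| < √(5/64). So R = √5/8.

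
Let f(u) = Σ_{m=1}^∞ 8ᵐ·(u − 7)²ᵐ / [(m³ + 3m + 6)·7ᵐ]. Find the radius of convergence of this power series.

R = √14/4

Apply the ratio test: |a_{m+1}| / |a_m| = [(m³ + 3m + 6)/((m+1)³ + 3(m+1) + 6)] · 8/7, which tends to 8/7 as m → ∞.
Successive powers of (u − 7) differ by 2, so the series converges when |u − 7|² · 8/7 < 1, i.e. |u − 7| < √(7/8). So R = √14/4.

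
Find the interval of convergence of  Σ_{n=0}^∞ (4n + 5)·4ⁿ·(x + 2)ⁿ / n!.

(−∞, ∞)

By the ratio test, |a_{n+1}/a_n| = (4(n+1) + 5)/(4n + 5) · 4 · 1/(n+1) → 0.
The limit is 0, so the series converges for all x; R = ∞.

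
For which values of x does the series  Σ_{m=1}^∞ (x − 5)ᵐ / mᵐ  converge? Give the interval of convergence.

Applying the root test, |a_m|^(1/m) = 1/m → 0.
The limit is 0 for every x, so R = ∞.

(−∞, ∞)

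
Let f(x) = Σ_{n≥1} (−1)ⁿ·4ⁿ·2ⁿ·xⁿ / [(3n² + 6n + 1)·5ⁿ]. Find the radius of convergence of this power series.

Apply the ratio test: |a_{n+1}| / |a_n| = [(3n² + 6n + 1)/(3(n+1)² + 6(n+1) + 1)] · 4·2/5, which tends to 8/5 as n → ∞.
The series converges when 8/5 · |x| < 1, giving R = 5/8.

R = 5/8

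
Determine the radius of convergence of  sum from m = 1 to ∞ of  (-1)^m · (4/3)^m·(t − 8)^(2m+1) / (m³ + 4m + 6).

R = √3/2

Ratio test: |a_{m+1}/a_m| = [(m³ + 4m + 6)/((m+1)³ + 4(m+1) + 6)] · 4/3 → 4/3 as m → ∞.
Since the exponent of (t − 8) increases by 2 each term, convergence requires |t − 8|² < 3/4, hence R = √3/2.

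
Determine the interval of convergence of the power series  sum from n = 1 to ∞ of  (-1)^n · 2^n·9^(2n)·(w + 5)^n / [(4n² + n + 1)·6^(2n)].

Apply the ratio test: |a_{n+1}| / |a_n| = [(4n² + n + 1)/(4(n+1)² + (n+1) + 1)] · 2·81/36, which tends to 9/2 as n → ∞.
The series converges when 9/2 · |w + 5| < 1, giving R = 2/9.
At w = -43/9: the terms are on the order of 1/n², so the series converges absolutely by comparison with the p-series (p = 2 > 1).
Check w = -47/9: the terms are on the order of 1/n², so the series converges absolutely by comparison with the p-series (p = 2 > 1).

[-47/9, -43/9]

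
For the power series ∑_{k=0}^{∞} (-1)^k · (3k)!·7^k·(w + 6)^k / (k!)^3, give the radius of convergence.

R = 1/189

Apply the ratio test: |a_{k+1}| / |a_k| = (3k+1)·(3k+2)·(3k+3)/(k+1)³ · 7, which tends to 189 as k → ∞.
Convergence for |w + 6| · 189 < 1, i.e. |w + 6| < 1/189. So R = 1/189.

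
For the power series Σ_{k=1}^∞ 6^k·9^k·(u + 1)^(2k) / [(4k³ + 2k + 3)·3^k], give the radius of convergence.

Ratio test: |a_{k+1}/a_k| = [(4k³ + 2k + 3)/(4(k+1)³ + 2(k+1) + 3)] · 6·9/3 → 18 as k → ∞.
Successive powers of (u + 1) differ by 2, so the series converges when |u + 1|² · 18 < 1, i.e. |u + 1| < √(1/18). So R = √2/6.

R = √2/6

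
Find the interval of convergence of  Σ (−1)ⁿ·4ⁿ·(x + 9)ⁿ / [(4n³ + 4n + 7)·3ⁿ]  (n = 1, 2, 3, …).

By the ratio test, |a_{n+1}/a_n| = [(4n³ + 4n + 7)/(4(n+1)³ + 4(n+1) + 7)] · 4/3 → 4/3.
The series converges when 4/3 · |x + 9| < 1, giving R = 3/4.
At x = -33/4: absolute convergence follows by limit comparison with Σ 1/n³.
When x = -39/4, the terms are on the order of 1/n³, so the series converges absolutely by comparison with the p-series (p = 3 > 1).

[-39/4, -33/4]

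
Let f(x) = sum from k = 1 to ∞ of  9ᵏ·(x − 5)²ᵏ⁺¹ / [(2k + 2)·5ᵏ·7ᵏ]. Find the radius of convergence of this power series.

Apply the ratio test: |a_{k+1}| / |a_k| = [(2k + 2)/(2(k+1) + 2)] · 9/(5·7), which tends to 9/35 as k → ∞.
Since the exponent of (x − 5) increases by 2 each term, convergence requires |x − 5|² < 35/9, hence R = √35/3.

R = √35/3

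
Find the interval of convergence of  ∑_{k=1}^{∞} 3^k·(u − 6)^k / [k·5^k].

[13/3, 23/3)

The ratio of consecutive coefficients is [k/(k+1)] · 3/5 → 3/5.
The series converges when 3/5 · |u − 6| < 1, giving R = 5/3.
Endpoint u = 23/3: the terms behave like c/k; limit comparison with the harmonic series gives divergence.
At u = 13/3: an alternating series whose terms decrease to 0 in absolute value, so it converges by the Leibniz criterion.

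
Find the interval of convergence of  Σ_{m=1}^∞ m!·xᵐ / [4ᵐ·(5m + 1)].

Ratio test: |a_{m+1}/a_m| = (m+1) · 1/4 · (5m + 1)/(5(m+1) + 1) → ∞ as m → ∞.
The ratio grows without bound, so the series diverges whenever x ≠ 0; it converges only at x = 0. R = 0.

{0}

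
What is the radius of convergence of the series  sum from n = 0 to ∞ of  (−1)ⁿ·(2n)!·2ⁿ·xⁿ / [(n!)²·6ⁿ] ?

By the ratio test, |a_{n+1}/a_n| = (2n+1)·(2n+2)/(n+1)² · 2/6 → 4/3.
Hence the series converges for |x| < 1/(4/3) = 3/4, so the radius of convergence is 3/4.

R = 3/4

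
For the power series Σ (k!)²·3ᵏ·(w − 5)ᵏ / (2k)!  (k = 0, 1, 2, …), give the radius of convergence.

R = 4/3

Apply the ratio test: |a_{k+1}| / |a_k| = (k+1)²/[(2k+1)·(2k+2)] · 3, which tends to 3/4 as k → ∞.
Hence the series converges for |w − 5| < 1/(3/4) = 4/3, so the radius of convergence is 4/3.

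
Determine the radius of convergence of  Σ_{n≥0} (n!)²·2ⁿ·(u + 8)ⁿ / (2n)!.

Ratio test: |a_{n+1}/a_n| = (n+1)²/[(2n+1)·(2n+2)] · 2 → 1/2 as n → ∞.
Thus R = 1/(1/2) = 2.

R = 2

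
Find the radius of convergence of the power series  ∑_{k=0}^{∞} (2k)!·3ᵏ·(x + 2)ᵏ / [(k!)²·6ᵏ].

Apply the ratio test: |a_{k+1}| / |a_k| = (2k+1)·(2k+2)/(k+1)² · 3/6, which tends to 2 as k → ∞.
The series converges when 2 · |x + 2| < 1, giving R = 1/2.

R = 1/2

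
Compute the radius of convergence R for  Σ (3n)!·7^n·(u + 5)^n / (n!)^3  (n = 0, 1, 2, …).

R = 1/189

Ratio test: |a_{n+1}/a_n| = (3n+1)·(3n+2)·(3n+3)/(n+1)³ · 7 → 189 as n → ∞.
The series converges when 189 · |u + 5| < 1, giving R = 1/189.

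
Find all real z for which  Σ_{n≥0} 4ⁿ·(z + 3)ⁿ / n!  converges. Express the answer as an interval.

(−∞, ∞)

Apply the ratio test: |a_{n+1}| / |a_n| = 4 · 1/(n+1), which tends to 0 as n → ∞.
The ratio tends to 0 regardless of z, hence R = ∞.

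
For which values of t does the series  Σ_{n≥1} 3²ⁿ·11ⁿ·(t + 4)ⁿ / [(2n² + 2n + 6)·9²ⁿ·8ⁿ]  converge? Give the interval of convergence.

[-116/11, 28/11]

The ratio of consecutive coefficients is [(2n² + 2n + 6)/(2(n+1)² + 2(n+1) + 6)] · 9·11/(81·8) → 11/72.
The series converges when 11/72 · |t + 4| < 1, giving R = 72/11.
When t = 28/11, the series is dominated by a constant times Σ 1/n², which converges (p = 2 > 1).
When t = -116/11, the series is dominated by a constant times Σ 1/n², which converges (p = 2 > 1).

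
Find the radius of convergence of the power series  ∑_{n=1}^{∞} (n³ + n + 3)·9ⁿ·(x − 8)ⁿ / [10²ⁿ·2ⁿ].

R = 200/9

Ratio test: |a_{n+1}/a_n| = [((n+1)³ + (n+1) + 3)/(n³ + n + 3)] · 9/(100·2) → 9/200 as n → ∞.
The series converges when 9/200 · |x − 8| < 1, giving R = 200/9.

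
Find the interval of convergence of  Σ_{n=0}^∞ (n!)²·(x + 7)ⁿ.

{-7}

By the ratio test, |a_{n+1}/a_n| = (n+1)² → ∞.
The terms grow without bound for any (x + 7) ≠ 0, so R = 0 (convergence only at x = -7).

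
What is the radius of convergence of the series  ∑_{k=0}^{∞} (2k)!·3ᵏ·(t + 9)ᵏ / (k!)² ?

Ratio test: |a_{k+1}/a_k| = (2k+1)·(2k+2)/(k+1)² · 3 → 12 as k → ∞.
Convergence for |t + 9| · 12 < 1, i.e. |t + 9| < 1/12. So R = 1/12.

R = 1/12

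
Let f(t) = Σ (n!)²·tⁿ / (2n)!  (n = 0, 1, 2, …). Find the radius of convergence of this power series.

The ratio of consecutive coefficients is (n+1)²/[(2n+1)·(2n+2)] → 1/4.
Thus R = 1/(1/4) = 4.

R = 4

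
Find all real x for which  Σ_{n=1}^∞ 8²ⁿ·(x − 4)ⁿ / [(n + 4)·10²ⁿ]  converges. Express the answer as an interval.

[39/16, 89/16)

Ratio test: |a_{n+1}/a_n| = [(n + 4)/((n+1) + 4)] · 64/100 → 16/25 as n → ∞.
Convergence for |x − 4| · 16/25 < 1, i.e. |x − 4| < 25/16. So R = 25/16.
At x = 89/16: the terms are asymptotic to a nonzero constant times 1/n, so the series diverges by limit comparison with Σ 1/n.
Endpoint x = 39/16: convergence follows from the alternating series test (terms decrease monotonically to 0).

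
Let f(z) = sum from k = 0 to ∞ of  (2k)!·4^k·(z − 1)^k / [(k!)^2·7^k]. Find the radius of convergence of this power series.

R = 7/16

The ratio of consecutive coefficients is (2k+1)·(2k+2)/(k+1)² · 4/7 → 16/7.
Hence the series converges for |z − 1| < 1/(16/7) = 7/16, so the radius of convergence is 7/16.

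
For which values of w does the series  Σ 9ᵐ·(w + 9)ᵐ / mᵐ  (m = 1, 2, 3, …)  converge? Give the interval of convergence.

By the Cauchy root test, |a_m|^(1/m) = 9/m → 0.
The limit is 0 for every w, so R = ∞.

(−∞, ∞)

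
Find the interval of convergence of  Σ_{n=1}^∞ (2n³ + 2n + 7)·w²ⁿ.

The ratio of consecutive coefficients is (2(n+1)³ + 2(n+1) + 7)/(2n³ + 2n + 7) → 1.
Writing y = w², the series in y has radius 1, so |w| < √(1) = 1 and R = 1.
Check w = 1: the terms do not tend to 0, so the series diverges.
Endpoint w = -1: the n-th term does not approach 0; divergence by the term test.

(-1, 1)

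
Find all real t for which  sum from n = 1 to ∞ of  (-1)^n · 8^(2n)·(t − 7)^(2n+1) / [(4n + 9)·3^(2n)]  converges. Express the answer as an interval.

[53/8, 59/8]

By the ratio test, |a_{n+1}/a_n| = [(4n + 9)/(4(n+1) + 9)] · 64/9 → 64/9.
Since the exponent of (t − 7) increases by 2 each term, convergence requires |t − 7|² < 9/64, hence R = 3/8.
At t = 59/8: an alternating series whose terms decrease to 0 in absolute value, so it converges by the Leibniz criterion.
At t = 53/8: the terms alternate in sign and decrease monotonically to 0 in absolute value (size ~ c/n), so the alternating series test gives convergence.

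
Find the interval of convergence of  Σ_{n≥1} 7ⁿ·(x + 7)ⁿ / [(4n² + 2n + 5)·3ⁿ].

[-52/7, -46/7]

The ratio of consecutive coefficients is [(4n² + 2n + 5)/(4(n+1)² + 2(n+1) + 5)] · 7/3 → 7/3.
Convergence for |x + 7| · 7/3 < 1, i.e. |x + 7| < 3/7. So R = 3/7.
Check x = -46/7: the series is dominated by a constant times Σ 1/n², which converges (p = 2 > 1).
When x = -52/7, absolute convergence follows by limit comparison with Σ 1/n².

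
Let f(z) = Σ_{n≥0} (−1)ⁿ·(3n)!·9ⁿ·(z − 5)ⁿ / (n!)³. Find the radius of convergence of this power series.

R = 1/243

Ratio test: |a_{n+1}/a_n| = (3n+1)·(3n+2)·(3n+3)/(n+1)³ · 9 → 243 as n → ∞.
Hence the series converges for |z − 5| < 1/(243) = 1/243, so the radius of convergence is 1/243.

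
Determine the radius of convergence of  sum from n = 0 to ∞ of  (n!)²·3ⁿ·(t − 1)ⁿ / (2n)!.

The ratio of consecutive coefficients is (n+1)²/[(2n+1)·(2n+2)] · 3 → 3/4.
Convergence for |t − 1| · 3/4 < 1, i.e. |t − 1| < 4/3. So R = 4/3.

R = 4/3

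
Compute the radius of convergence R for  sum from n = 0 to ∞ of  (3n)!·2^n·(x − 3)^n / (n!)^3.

By the ratio test, |a_{n+1}/a_n| = (3n+1)·(3n+2)·(3n+3)/(n+1)³ · 2 → 54.
Thus R = 1/(54) = 1/54.

R = 1/54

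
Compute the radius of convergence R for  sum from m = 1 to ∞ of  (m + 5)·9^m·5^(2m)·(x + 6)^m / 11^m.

By the ratio test, |a_{m+1}/a_m| = [((m+1) + 5)/(m + 5)] · 9·25/11 → 225/11.
Hence the series converges for |x + 6| < 1/(225/11) = 11/225, so the radius of convergence is 11/225.

R = 11/225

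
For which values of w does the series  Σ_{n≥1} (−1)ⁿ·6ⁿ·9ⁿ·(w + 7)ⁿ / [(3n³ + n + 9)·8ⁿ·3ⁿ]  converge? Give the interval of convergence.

The ratio of consecutive coefficients is [(3n³ + n + 9)/(3(n+1)³ + (n+1) + 9)] · 6·9/(8·3) → 9/4.
Thus R = 1/(9/4) = 4/9.
When w = -59/9, the series is dominated by a constant times Σ 1/n³, which converges (p = 3 > 1).
When w = -67/9, the terms are on the order of 1/n³, so the series converges absolutely by comparison with the p-series (p = 3 > 1).

[-67/9, -59/9]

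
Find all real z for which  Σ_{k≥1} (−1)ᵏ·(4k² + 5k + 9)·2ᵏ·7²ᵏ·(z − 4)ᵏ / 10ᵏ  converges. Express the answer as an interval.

The ratio of consecutive coefficients is [(4(k+1)² + 5(k+1) + 9)/(4k² + 5k + 9)] · 2·49/10 → 49/5.
The series converges when 49/5 · |z − 4| < 1, giving R = 5/49.
Check z = 201/49: the terms have absolute value of order k², which does not tend to 0, so the series diverges by the divergence test.
At z = 191/49: the terms do not tend to 0, so the series diverges.

(191/49, 201/49)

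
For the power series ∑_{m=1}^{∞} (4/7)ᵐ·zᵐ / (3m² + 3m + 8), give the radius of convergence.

R = 7/4

By the ratio test, |a_{m+1}/a_m| = [(3m² + 3m + 8)/(3(m+1)² + 3(m+1) + 8)] · 4/7 → 4/7.
Hence the series converges for |z| < 1/(4/7) = 7/4, so the radius of convergence is 7/4.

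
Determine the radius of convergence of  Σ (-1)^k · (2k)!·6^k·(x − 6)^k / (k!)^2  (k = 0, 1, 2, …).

R = 1/24

Ratio test: |a_{k+1}/a_k| = (2k+1)·(2k+2)/(k+1)² · 6 → 24 as k → ∞.
Thus R = 1/(24) = 1/24.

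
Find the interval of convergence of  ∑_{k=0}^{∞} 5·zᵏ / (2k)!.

Ratio test: |a_{k+1}/a_k| = 5/5 · 1/[(2k+1)·(2k+2)] → 0 as k → ∞.
Since the limit is 0 < 1 for every z, the series converges on all of ℝ and R = ∞.

(−∞, ∞)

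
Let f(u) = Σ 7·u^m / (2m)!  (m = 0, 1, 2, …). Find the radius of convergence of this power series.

R = ∞

By the ratio test, |a_{m+1}/a_m| = 7/7 · 1/[(2m+1)·(2m+2)] → 0.
The ratio tends to 0 regardless of u, hence R = ∞.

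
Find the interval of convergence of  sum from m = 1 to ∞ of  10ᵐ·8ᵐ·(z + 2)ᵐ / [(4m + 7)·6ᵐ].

Ratio test: |a_{m+1}/a_m| = [(4m + 7)/(4(m+1) + 7)] · 10·8/6 → 40/3 as m → ∞.
Convergence for |z + 2| · 40/3 < 1, i.e. |z + 2| < 3/40. So R = 3/40.
At z = -77/40: the terms are asymptotic to a nonzero constant times 1/m, so the series diverges by limit comparison with Σ 1/m.
Check z = -83/40: an alternating series whose terms decrease to 0 in absolute value, so it converges by the Leibniz criterion.

[-83/40, -77/40)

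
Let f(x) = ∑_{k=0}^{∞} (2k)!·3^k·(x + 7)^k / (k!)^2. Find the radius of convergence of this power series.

R = 1/12

Ratio test: |a_{k+1}/a_k| = (2k+1)·(2k+2)/(k+1)² · 3 → 12 as k → ∞.
Thus R = 1/(12) = 1/12.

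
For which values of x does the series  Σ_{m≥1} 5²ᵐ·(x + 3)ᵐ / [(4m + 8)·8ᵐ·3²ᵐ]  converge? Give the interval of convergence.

[-147/25, -3/25)

By the ratio test, |a_{m+1}/a_m| = [(4m + 8)/(4(m+1) + 8)] · 25/(8·9) → 25/72.
Thus R = 1/(25/72) = 72/25.
At x = -3/25: the terms are asymptotic to a nonzero constant times 1/m, so the series diverges by limit comparison with Σ 1/m.
When x = -147/25, convergence follows from the alternating series test (terms decrease monotonically to 0).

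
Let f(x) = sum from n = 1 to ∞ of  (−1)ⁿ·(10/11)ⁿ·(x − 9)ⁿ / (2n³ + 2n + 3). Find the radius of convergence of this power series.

R = 11/10

Ratio test: |a_{n+1}/a_n| = [(2n³ + 2n + 3)/(2(n+1)³ + 2(n+1) + 3)] · 10/11 → 10/11 as n → ∞.
Hence the series converges for |x − 9| < 1/(10/11) = 11/10, so the radius of convergence is 11/10.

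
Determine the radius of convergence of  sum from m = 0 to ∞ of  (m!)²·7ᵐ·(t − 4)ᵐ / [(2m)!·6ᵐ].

Ratio test: |a_{m+1}/a_m| = (m+1)²/[(2m+1)·(2m+2)] · 7/6 → 7/24 as m → ∞.
Thus R = 1/(7/24) = 24/7.

R = 24/7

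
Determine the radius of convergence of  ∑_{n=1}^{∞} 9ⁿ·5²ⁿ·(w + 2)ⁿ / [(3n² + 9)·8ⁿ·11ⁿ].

Ratio test: |a_{n+1}/a_n| = [(3n² + 9)/(3(n+1)² + 9)] · 9·25/(8·11) → 225/88 as n → ∞.
Thus R = 1/(225/88) = 88/225.

R = 88/225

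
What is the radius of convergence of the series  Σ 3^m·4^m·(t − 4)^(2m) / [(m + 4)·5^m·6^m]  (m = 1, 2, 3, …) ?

R = √10/2

Apply the ratio test: |a_{m+1}| / |a_m| = [(m + 4)/((m+1) + 4)] · 3·4/(5·6), which tends to 2/5 as m → ∞.
Writing y = (t − 4)², the series in y has radius 5/2, so |t − 4| < √(5/2) and R = √10/2.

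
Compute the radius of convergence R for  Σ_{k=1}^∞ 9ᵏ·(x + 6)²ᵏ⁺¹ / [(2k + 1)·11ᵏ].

By the ratio test, |a_{k+1}/a_k| = [(2k + 1)/(2(k+1) + 1)] · 9/11 → 9/11.
Successive powers of (x + 6) differ by 2, so the series converges when |x + 6|² · 9/11 < 1, i.e. |x + 6| < √(11/9). So R = √11/3.

R = √11/3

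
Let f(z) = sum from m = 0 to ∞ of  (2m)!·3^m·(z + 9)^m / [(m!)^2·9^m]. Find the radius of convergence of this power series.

Apply the ratio test: |a_{m+1}| / |a_m| = (2m+1)·(2m+2)/(m+1)² · 3/9, which tends to 4/3 as m → ∞.
The series converges when 4/3 · |z + 9| < 1, giving R = 3/4.

R = 3/4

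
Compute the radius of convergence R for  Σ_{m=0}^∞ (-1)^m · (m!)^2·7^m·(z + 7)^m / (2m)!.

R = 4/7

Apply the ratio test: |a_{m+1}| / |a_m| = (m+1)²/[(2m+1)·(2m+2)] · 7, which tends to 7/4 as m → ∞.
Convergence for |z + 7| · 7/4 < 1, i.e. |z + 7| < 4/7. So R = 4/7.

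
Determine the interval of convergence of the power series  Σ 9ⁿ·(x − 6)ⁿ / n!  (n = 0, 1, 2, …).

The ratio of consecutive coefficients is 9 · 1/(n+1) → 0.
The limit is 0, so the series converges for all x; R = ∞.

(−∞, ∞)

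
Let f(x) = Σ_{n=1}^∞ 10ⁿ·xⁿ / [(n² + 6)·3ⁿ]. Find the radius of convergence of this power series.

Ratio test: |a_{n+1}/a_n| = [(n² + 6)/((n+1)² + 6)] · 10/3 → 10/3 as n → ∞.
Convergence for |x| · 10/3 < 1, i.e. |x| < 3/10. So R = 3/10.

R = 3/10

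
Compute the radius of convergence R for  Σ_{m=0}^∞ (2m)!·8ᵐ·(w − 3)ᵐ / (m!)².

By the ratio test, |a_{m+1}/a_m| = (2m+1)·(2m+2)/(m+1)² · 8 → 32.
The series converges when 32 · |w − 3| < 1, giving R = 1/32.

R = 1/32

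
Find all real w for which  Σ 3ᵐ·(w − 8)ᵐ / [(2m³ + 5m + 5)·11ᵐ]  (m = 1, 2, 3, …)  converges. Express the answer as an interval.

By the ratio test, |a_{m+1}/a_m| = [(2m³ + 5m + 5)/(2(m+1)³ + 5(m+1) + 5)] · 3/11 → 3/11.
Convergence for |w − 8| · 3/11 < 1, i.e. |w − 8| < 11/3. So R = 11/3.
Endpoint w = 35/3: the terms are on the order of 1/m³, so the series converges absolutely by comparison with the p-series (p = 3 > 1).
At w = 13/3: the terms are on the order of 1/m³, so the series converges absolutely by comparison with the p-series (p = 3 > 1).

[13/3, 35/3]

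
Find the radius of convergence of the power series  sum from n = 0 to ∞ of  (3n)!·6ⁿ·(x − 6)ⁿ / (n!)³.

The ratio of consecutive coefficients is (3n+1)·(3n+2)·(3n+3)/(n+1)³ · 6 → 162.
Hence the series converges for |x − 6| < 1/(162) = 1/162, so the radius of convergence is 1/162.

R = 1/162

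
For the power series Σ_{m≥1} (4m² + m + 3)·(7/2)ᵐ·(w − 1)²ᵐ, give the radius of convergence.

R = √14/7

Apply the ratio test: |a_{m+1}| / |a_m| = [(4(m+1)² + (m+1) + 3)/(4m² + m + 3)] · 7/2, which tends to 7/2 as m → ∞.
Writing y = (w − 1)², the series in y has radius 2/7, so |w − 1| < √(2/7) and R = √14/7.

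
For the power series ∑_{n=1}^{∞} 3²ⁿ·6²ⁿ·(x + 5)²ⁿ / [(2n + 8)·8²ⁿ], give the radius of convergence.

R = 4/9

Apply the ratio test: |a_{n+1}| / |a_n| = [(2n + 8)/(2(n+1) + 8)] · 9·36/64, which tends to 81/16 as n → ∞.
Successive powers of (x + 5) differ by 2, so the series converges when |x + 5|² · 81/16 < 1, i.e. |x + 5| < √(16/81) = 4/9. So R = 4/9.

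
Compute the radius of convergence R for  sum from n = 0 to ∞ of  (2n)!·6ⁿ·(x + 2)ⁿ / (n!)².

R = 1/24

Apply the ratio test: |a_{n+1}| / |a_n| = (2n+1)·(2n+2)/(n+1)² · 6, which tends to 24 as n → ∞.
Convergence for |x + 2| · 24 < 1, i.e. |x + 2| < 1/24. So R = 1/24.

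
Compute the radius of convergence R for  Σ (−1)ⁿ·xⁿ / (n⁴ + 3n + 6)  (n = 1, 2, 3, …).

R = 1

By the ratio test, |a_{n+1}/a_n| = (n⁴ + 3n + 6)/((n+1)⁴ + 3(n+1) + 6) → 1.
So the series converges when |x| < 1 and diverges when |x| > 1; R = 1.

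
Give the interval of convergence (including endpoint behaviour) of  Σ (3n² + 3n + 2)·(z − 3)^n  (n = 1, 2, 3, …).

(2, 4)

By the ratio test, |a_{n+1}/a_n| = (3(n+1)² + 3(n+1) + 2)/(3n² + 3n + 2) → 1.
So the series converges when |z − 3| < 1 and diverges when |z − 3| > 1; R = 1.
When z = 4, the terms have absolute value of order n², which does not tend to 0, so the series diverges by the divergence test.
When z = 2, the terms have absolute value of order n², which does not tend to 0, so the series diverges by the divergence test.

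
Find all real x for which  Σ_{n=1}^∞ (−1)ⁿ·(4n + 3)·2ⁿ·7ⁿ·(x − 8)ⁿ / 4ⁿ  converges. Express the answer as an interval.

Ratio test: |a_{n+1}/a_n| = [(4(n+1) + 3)/(4n + 3)] · 2·7/4 → 7/2 as n → ∞.
Convergence for |x − 8| · 7/2 < 1, i.e. |x − 8| < 2/7. So R = 2/7.
Check x = 58/7: the terms have absolute value of order n, which does not tend to 0, so the series diverges by the divergence test.
Endpoint x = 54/7: the n-th term does not approach 0; divergence by the term test.

(54/7, 58/7)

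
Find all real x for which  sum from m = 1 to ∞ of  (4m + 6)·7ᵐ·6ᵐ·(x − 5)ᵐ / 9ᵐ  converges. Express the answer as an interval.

(67/14, 73/14)

Ratio test: |a_{m+1}/a_m| = [(4(m+1) + 6)/(4m + 6)] · 7·6/9 → 14/3 as m → ∞.
Convergence for |x − 5| · 14/3 < 1, i.e. |x − 5| < 3/14. So R = 3/14.
At x = 73/14: the terms do not tend to 0, so the series diverges.
When x = 67/14, the terms have absolute value of order m, which does not tend to 0, so the series diverges by the divergence test.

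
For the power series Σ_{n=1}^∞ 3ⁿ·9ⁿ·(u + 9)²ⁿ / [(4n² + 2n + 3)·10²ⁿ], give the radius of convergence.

Ratio test: |a_{n+1}/a_n| = [(4n² + 2n + 3)/(4(n+1)² + 2(n+1) + 3)] · 3·9/100 → 27/100 as n → ∞.
Since the exponent of (u + 9) increases by 2 each term, convergence requires |u + 9|² < 100/27, hence R = 10√3/9.

R = 10√3/9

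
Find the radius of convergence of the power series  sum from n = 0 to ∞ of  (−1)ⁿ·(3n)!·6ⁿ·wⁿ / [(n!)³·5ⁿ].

R = 5/162

Ratio test: |a_{n+1}/a_n| = (3n+1)·(3n+2)·(3n+3)/(n+1)³ · 6/5 → 162/5 as n → ∞.
Thus R = 1/(162/5) = 5/162.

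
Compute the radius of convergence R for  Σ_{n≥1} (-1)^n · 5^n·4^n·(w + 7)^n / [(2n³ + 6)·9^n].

R = 9/20

Ratio test: |a_{n+1}/a_n| = [(2n³ + 6)/(2(n+1)³ + 6)] · 5·4/9 → 20/9 as n → ∞.
Convergence for |w + 7| · 20/9 < 1, i.e. |w + 7| < 9/20. So R = 9/20.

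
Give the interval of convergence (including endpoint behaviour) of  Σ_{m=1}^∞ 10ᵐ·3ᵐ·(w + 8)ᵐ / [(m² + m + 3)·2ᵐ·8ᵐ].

By the ratio test, |a_{m+1}/a_m| = [(m² + m + 3)/((m+1)² + (m+1) + 3)] · 10·3/(2·8) → 15/8.
The series converges when 15/8 · |w + 8| < 1, giving R = 8/15.
When w = -112/15, the terms are on the order of 1/m², so the series converges absolutely by comparison with the p-series (p = 2 > 1).
At w = -128/15: absolute convergence follows by limit comparison with Σ 1/m².

[-128/15, -112/15]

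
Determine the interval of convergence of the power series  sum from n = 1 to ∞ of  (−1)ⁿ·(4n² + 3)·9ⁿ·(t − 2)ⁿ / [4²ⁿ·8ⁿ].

Ratio test: |a_{n+1}/a_n| = [(4(n+1)² + 3)/(4n² + 3)] · 9/(16·8) → 9/128 as n → ∞.
Thus R = 1/(9/128) = 128/9.
Check t = 146/9: the terms have absolute value of order n², which does not tend to 0, so the series diverges by the divergence test.
At t = -110/9: the terms have absolute value of order n², which does not tend to 0, so the series diverges by the divergence test.

(-110/9, 146/9)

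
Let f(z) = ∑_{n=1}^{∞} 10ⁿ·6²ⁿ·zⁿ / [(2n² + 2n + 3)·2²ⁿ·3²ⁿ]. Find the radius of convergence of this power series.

By the ratio test, |a_{n+1}/a_n| = [(2n² + 2n + 3)/(2(n+1)² + 2(n+1) + 3)] · 10·36/(4·9) → 10.
Hence the series converges for |z| < 1/(10) = 1/10, so the radius of convergence is 1/10.

R = 1/10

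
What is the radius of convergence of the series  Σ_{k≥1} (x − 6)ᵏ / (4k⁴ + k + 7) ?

The ratio of consecutive coefficients is (4k⁴ + k + 7)/(4(k+1)⁴ + (k+1) + 7) → 1.
So the series converges when |x − 6| < 1 and diverges when |x − 6| > 1; R = 1.

R = 1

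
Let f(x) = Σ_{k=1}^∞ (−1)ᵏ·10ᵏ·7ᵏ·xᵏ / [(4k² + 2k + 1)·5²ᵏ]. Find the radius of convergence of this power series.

R = 5/14

The ratio of consecutive coefficients is [(4k² + 2k + 1)/(4(k+1)² + 2(k+1) + 1)] · 10·7/25 → 14/5.
Thus R = 1/(14/5) = 5/14.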